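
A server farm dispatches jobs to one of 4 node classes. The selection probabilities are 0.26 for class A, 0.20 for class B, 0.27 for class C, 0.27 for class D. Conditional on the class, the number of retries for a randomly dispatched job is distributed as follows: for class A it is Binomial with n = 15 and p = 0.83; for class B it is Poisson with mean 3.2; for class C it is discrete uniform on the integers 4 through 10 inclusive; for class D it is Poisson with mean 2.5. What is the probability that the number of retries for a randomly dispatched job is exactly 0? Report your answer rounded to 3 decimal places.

Conditional on each class, P(X = 0): A: 2.86242e-12; B: 0.0407622; C: 0; D: 0.082085.
By total probability, P(X = 0) = 0.26·2.86242e-12 + 0.2·0.0407622 + 0.27·0 + 0.27·0.082085 = 0.0303154.

0.030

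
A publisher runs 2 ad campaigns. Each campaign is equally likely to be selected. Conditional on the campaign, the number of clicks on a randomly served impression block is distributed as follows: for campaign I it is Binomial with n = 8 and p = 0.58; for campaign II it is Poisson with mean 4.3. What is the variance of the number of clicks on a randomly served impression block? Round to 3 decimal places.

3.153

Per component, I: μ=4.64, E[X²]=23.4784; II: μ=4.3, E[X²]=22.79.
E[X] = 0.5·4.64 + 0.5·4.3 = 4.47.
E[X²] = 0.5·23.4784 + 0.5·22.79 = 23.1342.
Var(X) = E[X²] − (E[X])² = 23.1342 − 19.9809 = 3.1533.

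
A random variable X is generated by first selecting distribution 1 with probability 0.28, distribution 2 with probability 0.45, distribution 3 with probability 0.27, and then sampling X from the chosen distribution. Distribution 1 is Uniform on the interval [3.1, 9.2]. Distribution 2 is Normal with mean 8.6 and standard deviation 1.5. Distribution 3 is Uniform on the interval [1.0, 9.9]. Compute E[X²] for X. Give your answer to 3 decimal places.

55.555

For each component E[X²] = Var + (mean)², giving 1: 40.9233; 2: 76.21; 3: 36.3033.
Overall E[X²] = 0.28·40.9233 + 0.45·76.21 + 0.27·36.3033 = 55.5549.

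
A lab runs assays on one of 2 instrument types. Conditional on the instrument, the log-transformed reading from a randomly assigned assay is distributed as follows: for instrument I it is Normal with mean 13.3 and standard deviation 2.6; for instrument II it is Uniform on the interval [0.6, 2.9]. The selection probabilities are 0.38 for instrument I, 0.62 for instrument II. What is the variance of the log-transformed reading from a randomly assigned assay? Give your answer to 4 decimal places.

Per component, I: μ=13.3, E[X²]=183.65; II: μ=1.75, E[X²]=3.50333.
E[X] = 0.38·13.3 + 0.62·1.75 = 6.139.
E[X²] = 0.38·183.65 + 0.62·3.50333 = 71.9591.
Var(X) = E[X²] − (E[X])² = 71.9591 − 37.6873 = 34.2717.

34.2717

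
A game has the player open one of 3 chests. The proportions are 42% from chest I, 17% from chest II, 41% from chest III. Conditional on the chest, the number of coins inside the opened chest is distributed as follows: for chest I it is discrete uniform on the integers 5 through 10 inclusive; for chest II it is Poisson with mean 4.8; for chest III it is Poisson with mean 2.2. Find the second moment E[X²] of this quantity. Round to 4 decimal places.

For each component E[X²] = Var + (mean)², giving I: 59.1667; II: 27.84; III: 7.04.
Overall E[X²] = 0.42·59.1667 + 0.17·27.84 + 0.41·7.04 = 32.4692.

32.4692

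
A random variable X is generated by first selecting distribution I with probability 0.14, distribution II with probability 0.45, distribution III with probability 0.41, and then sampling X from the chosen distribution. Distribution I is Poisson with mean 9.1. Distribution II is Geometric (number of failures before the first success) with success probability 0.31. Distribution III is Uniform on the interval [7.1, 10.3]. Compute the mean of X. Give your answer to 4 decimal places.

5.8426

Component means — I: 9.1; II: 2.22581; III: 8.7.
E[X] = 0.14·9.1 + 0.45·2.22581 + 0.41·8.7 = 5.84261.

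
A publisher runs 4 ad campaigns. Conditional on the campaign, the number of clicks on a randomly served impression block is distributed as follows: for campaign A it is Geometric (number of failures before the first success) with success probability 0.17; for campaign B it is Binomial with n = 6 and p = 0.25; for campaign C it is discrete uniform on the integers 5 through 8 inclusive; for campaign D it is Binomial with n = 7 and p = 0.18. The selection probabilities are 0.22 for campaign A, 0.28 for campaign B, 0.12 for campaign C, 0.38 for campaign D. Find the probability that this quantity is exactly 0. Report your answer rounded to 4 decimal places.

Conditional on each campaign, P(X = 0): A: 0.17; B: 0.177979; C: 0; D: 0.249285.
By total probability, P(X = 0) = 0.22·0.17 + 0.28·0.177979 + 0.12·0 + 0.38·0.249285 = 0.181962.

0.1820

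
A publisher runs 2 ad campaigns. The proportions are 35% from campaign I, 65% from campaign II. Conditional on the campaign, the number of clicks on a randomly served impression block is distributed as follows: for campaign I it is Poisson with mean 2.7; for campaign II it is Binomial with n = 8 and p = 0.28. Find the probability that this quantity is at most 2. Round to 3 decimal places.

Conditional on each campaign, P(X ≤ 2): I: 0.493624; II: 0.602728.
By total probability, P(X ≤ 2) = 0.35·0.493624 + 0.65·0.602728 = 0.564542.

0.565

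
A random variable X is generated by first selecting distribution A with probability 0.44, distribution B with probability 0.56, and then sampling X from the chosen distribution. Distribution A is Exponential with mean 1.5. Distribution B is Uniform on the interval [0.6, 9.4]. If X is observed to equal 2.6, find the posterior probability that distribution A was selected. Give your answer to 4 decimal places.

0.4489

Likelihoods f(2.6 | ·): A: 0.117796; B: 0.113636.
Posterior ∝ prior × likelihood. Numerator for A: 0.44·0.117796 = 0.0518304.
Normalizing constant: 0.44·0.117796 + 0.56·0.113636 = 0.115467.
P(A | observation) = 0.0518304 / 0.115467 = 0.448877.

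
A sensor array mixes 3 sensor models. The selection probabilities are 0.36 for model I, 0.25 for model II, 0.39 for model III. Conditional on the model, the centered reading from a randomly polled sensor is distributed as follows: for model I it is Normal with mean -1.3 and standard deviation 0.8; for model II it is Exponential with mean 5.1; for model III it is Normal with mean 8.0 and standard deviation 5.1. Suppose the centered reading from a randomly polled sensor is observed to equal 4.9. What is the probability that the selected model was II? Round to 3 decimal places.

Likelihoods f(4.9 | ·): I: 4.52287e-14; II: 0.0750182; III: 0.0650294.
Posterior ∝ prior × likelihood. Numerator for II: 0.25·0.0750182 = 0.0187545.
Normalizing constant: 0.36·4.52287e-14 + 0.25·0.0750182 + 0.39·0.0650294 = 0.044116.
P(II | observation) = 0.0187545 / 0.044116 = 0.425119.

0.425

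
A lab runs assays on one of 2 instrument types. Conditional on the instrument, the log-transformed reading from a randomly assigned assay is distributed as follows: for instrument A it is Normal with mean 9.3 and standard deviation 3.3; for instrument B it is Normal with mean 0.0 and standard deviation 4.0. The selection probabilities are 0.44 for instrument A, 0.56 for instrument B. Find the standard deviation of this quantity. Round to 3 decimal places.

5.921

Per component, A: μ=9.3, E[X²]=97.38; B: μ=0, E[X²]=16.
E[X] = 0.44·9.3 + 0.56·0 = 4.092.
E[X²] = 0.44·97.38 + 0.56·16 = 51.8072.
Var(X) = E[X²] − (E[X])² = 51.8072 − 16.7445 = 35.0627.
SD(X) = √35.0627 = 5.92138.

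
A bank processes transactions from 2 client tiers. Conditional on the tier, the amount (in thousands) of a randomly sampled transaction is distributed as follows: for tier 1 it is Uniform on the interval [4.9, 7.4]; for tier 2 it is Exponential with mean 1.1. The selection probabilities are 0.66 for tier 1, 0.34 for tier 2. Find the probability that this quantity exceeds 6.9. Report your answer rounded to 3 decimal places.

Conditional on each tier, P(X > 6.9): 1: 0.2; 2: 0.00188707.
By total probability, P(X > 6.9) = 0.66·0.2 + 0.34·0.00188707 = 0.132642.

0.133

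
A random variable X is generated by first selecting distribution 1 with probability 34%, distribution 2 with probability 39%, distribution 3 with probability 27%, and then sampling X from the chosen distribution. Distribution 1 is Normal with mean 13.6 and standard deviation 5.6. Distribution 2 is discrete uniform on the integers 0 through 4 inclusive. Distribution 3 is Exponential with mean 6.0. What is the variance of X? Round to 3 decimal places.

Per component, 1: μ=13.6, E[X²]=216.32; 2: μ=2, E[X²]=6; 3: μ=6, E[X²]=72.
E[X] = 0.34·13.6 + 0.39·2 + 0.27·6 = 7.024.
E[X²] = 0.34·216.32 + 0.39·6 + 0.27·72 = 95.3288.
Var(X) = E[X²] − (E[X])² = 95.3288 − 49.3366 = 45.9922.

45.992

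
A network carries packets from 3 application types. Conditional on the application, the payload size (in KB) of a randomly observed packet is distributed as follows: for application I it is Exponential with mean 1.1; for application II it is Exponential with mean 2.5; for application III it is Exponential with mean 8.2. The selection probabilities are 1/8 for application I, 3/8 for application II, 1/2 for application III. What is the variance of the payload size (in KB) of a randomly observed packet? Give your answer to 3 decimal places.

Per component, I: μ=1.1, E[X²]=2.42; II: μ=2.5, E[X²]=12.5; III: μ=8.2, E[X²]=134.48.
E[X] = 0.125·1.1 + 0.375·2.5 + 0.5·8.2 = 5.175.
E[X²] = 0.125·2.42 + 0.375·12.5 + 0.5·134.48 = 72.23.
Var(X) = E[X²] − (E[X])² = 72.23 − 26.7806 = 45.4494.

45.449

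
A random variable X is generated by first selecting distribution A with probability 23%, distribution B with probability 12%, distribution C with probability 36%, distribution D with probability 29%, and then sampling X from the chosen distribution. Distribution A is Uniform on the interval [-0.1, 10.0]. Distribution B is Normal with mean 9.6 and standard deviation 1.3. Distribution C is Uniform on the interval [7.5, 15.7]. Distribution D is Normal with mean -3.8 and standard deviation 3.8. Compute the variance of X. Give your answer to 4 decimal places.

Per component, A: μ=4.95, E[X²]=33.0033; B: μ=9.6, E[X²]=93.85; C: μ=11.6, E[X²]=140.163; D: μ=-3.8, E[X²]=28.88.
E[X] = 0.23·4.95 + 0.12·9.6 + 0.36·11.6 + 0.29·-3.8 = 5.3645.
E[X²] = 0.23·33.0033 + 0.12·93.85 + 0.36·140.163 + 0.29·28.88 = 77.6868.
Var(X) = E[X²] − (E[X])² = 77.6868 − 28.7779 = 48.9089.

48.9089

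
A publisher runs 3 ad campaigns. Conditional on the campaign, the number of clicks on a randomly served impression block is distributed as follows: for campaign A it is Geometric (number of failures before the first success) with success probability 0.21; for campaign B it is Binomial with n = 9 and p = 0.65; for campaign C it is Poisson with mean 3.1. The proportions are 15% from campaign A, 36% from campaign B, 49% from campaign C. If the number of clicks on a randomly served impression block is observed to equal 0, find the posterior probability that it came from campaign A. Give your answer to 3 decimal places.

0.588

Likelihoods P(X=0 | ·): A: 0.21; B: 7.88156e-05; C: 0.0450492.
Posterior ∝ prior × likelihood. Numerator for A: 0.15·0.21 = 0.0315.
Normalizing constant: 0.15·0.21 + 0.36·7.88156e-05 + 0.49·0.0450492 = 0.0536025.
P(A | observation) = 0.0315 / 0.0536025 = 0.587659.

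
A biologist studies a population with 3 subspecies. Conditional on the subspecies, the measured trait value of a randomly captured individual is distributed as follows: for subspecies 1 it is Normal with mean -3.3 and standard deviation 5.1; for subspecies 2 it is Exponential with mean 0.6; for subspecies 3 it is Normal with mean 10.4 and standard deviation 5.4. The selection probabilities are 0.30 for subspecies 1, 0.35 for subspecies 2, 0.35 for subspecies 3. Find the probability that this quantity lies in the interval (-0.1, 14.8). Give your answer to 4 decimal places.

0.6978

Conditional on each subspecies, P(-0.1 < X < 14.8): 1: 0.264988; 2: 1; 3: 0.76649.
By total probability, P(-0.1 < X < 14.8) = 0.3·0.264988 + 0.35·1 + 0.35·0.76649 = 0.697768.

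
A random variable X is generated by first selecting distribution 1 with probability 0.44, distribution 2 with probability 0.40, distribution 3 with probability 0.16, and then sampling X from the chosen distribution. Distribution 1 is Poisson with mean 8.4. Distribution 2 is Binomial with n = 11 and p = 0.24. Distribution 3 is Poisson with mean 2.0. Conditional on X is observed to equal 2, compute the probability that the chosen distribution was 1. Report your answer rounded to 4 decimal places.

0.0227

Likelihoods P(X=2 | ·): 1: 0.00793332; 2: 0.267983; 3: 0.270671.
Posterior ∝ prior × likelihood. Numerator for 1: 0.44·0.00793332 = 0.00349066.
Normalizing constant: 0.44·0.00793332 + 0.4·0.267983 + 0.16·0.270671 = 0.153991.
P(1 | observation) = 0.00349066 / 0.153991 = 0.0226679.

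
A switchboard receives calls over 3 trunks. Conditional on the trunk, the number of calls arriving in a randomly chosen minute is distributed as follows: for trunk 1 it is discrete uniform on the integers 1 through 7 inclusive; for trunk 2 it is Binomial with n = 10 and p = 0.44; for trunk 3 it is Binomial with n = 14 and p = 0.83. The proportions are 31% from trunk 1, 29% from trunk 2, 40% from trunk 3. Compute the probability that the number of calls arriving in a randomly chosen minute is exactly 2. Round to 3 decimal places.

0.069

Conditional on each trunk, P(X = 2): 1: 0.142857; 2: 0.0842601; 3: 3.65245e-08.
By total probability, P(X = 2) = 0.31·0.142857 + 0.29·0.0842601 + 0.4·3.65245e-08 = 0.0687212.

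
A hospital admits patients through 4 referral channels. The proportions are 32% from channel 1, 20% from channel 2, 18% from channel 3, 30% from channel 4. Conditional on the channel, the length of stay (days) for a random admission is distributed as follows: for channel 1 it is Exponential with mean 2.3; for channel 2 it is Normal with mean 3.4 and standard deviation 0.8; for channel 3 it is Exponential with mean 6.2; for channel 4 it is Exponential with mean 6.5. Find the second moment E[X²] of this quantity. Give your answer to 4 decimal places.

45.0140

For each component E[X²] = Var + (mean)², giving 1: 10.58; 2: 12.2; 3: 76.88; 4: 84.5.
Overall E[X²] = 0.32·10.58 + 0.2·12.2 + 0.18·76.88 + 0.3·84.5 = 45.014.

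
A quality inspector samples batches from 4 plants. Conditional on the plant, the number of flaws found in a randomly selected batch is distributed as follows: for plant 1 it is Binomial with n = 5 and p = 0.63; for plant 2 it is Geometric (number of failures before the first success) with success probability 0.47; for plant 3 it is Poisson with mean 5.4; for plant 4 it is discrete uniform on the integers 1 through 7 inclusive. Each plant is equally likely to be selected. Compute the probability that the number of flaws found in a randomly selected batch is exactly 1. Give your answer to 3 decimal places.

0.119

Conditional on each plant, P(X = 1): 1: 0.0590361; 2: 0.2491; 3: 0.0243895; 4: 0.142857.
By total probability, P(X = 1) = 0.25·0.0590361 + 0.25·0.2491 + 0.25·0.0243895 + 0.25·0.142857 = 0.118846.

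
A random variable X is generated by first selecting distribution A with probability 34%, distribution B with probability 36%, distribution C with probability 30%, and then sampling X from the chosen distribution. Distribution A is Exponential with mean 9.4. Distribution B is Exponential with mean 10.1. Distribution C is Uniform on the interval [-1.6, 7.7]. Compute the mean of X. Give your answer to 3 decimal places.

Component means — A: 9.4; B: 10.1; C: 3.05.
E[X] = 0.34·9.4 + 0.36·10.1 + 0.3·3.05 = 7.747.

7.747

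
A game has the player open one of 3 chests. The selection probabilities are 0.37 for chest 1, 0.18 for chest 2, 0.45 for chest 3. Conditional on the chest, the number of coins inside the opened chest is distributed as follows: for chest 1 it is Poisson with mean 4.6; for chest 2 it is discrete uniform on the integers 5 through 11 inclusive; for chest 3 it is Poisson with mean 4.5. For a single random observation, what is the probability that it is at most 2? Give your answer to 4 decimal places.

Conditional on each chest, P(X ≤ 2): 1: 0.162639; 2: 0; 3: 0.173578.
By total probability, P(X ≤ 2) = 0.37·0.162639 + 0.18·0 + 0.45·0.173578 = 0.138286.

0.1383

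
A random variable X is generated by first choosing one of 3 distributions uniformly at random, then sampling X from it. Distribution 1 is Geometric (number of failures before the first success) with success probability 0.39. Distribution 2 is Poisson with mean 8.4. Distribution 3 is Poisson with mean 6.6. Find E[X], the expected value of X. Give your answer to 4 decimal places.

Component means — 1: 1.5641; 2: 8.4; 3: 6.6.
E[X] = 0.333333·1.5641 + 0.333333·8.4 + 0.333333·6.6 = 5.52137.

5.5214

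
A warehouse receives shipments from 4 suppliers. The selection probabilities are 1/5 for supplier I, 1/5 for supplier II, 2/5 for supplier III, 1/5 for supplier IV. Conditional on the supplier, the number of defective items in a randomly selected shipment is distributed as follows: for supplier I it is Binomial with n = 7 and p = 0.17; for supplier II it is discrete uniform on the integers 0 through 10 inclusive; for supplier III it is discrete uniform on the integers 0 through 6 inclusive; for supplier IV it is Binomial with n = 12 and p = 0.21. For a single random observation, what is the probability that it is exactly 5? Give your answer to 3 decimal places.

Conditional on each supplier, P(X = 5): I: 0.00205409; II: 0.0909091; III: 0.142857; IV: 0.0621171.
By total probability, P(X = 5) = 0.2·0.00205409 + 0.2·0.0909091 + 0.4·0.142857 + 0.2·0.0621171 = 0.0881589.

0.088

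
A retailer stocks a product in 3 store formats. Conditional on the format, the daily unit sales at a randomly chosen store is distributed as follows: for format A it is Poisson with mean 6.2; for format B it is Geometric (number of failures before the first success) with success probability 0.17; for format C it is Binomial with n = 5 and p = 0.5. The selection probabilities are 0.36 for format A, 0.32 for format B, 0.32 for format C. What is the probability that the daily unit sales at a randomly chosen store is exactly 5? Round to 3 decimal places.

Conditional on each format, P(X = 5): A: 0.154936; B: 0.0669637; C: 0.03125.
By total probability, P(X = 5) = 0.36·0.154936 + 0.32·0.0669637 + 0.32·0.03125 = 0.0872052.

0.087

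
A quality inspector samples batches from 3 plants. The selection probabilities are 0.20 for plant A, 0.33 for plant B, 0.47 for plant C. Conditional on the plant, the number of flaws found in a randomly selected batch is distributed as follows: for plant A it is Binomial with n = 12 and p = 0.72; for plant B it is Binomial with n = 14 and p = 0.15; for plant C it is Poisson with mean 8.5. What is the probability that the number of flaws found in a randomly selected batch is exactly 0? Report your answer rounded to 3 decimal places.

Conditional on each plant, P(X = 0): A: 2.32218e-07; B: 0.10277; C: 0.000203468.
By total probability, P(X = 0) = 0.2·2.32218e-07 + 0.33·0.10277 + 0.47·0.000203468 = 0.0340097.

0.034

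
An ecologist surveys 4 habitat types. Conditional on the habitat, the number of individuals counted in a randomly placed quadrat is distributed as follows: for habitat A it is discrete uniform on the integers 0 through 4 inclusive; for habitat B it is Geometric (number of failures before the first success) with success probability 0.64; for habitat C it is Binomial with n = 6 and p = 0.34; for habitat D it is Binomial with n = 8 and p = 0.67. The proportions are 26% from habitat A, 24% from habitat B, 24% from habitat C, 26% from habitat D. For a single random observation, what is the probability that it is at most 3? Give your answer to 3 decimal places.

0.680

Conditional on each habitat, P(X ≤ 3): A: 0.8; B: 0.983204; C: 0.893147; D: 0.0845724.
By total probability, P(X ≤ 3) = 0.26·0.8 + 0.24·0.983204 + 0.24·0.893147 + 0.26·0.0845724 = 0.680313.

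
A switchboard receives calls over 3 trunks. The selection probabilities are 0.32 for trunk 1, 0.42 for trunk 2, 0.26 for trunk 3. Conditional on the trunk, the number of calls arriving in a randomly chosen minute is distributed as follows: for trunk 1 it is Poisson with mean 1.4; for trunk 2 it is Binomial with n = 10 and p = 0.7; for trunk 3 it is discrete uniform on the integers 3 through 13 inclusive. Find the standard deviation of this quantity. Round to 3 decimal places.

3.446

Per component, 1: μ=1.4, E[X²]=3.36; 2: μ=7, E[X²]=51.1; 3: μ=8, E[X²]=74.
E[X] = 0.32·1.4 + 0.42·7 + 0.26·8 = 5.468.
E[X²] = 0.32·3.36 + 0.42·51.1 + 0.26·74 = 41.7772.
Var(X) = E[X²] − (E[X])² = 41.7772 − 29.899 = 11.8782.
SD(X) = √11.8782 = 3.44647.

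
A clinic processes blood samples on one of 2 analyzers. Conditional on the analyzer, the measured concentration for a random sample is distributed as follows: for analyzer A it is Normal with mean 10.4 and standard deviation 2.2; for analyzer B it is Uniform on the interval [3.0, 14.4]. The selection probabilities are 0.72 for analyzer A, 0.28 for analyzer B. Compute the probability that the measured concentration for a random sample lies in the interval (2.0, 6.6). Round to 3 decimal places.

Conditional on each analyzer, P(2.0 < X < 6.6): A: 0.0419921; B: 0.315789.
By total probability, P(2.0 < X < 6.6) = 0.72·0.0419921 + 0.28·0.315789 = 0.118655.

0.119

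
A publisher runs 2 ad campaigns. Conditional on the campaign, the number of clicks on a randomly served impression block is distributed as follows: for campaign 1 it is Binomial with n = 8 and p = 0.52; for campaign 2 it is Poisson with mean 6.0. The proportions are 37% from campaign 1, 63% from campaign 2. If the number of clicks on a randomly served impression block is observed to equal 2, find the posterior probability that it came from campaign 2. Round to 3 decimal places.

Likelihoods P(X=2 | ·): 1: 0.0926002; 2: 0.0446175.
Posterior ∝ prior × likelihood. Numerator for 2: 0.63·0.0446175 = 0.028109.
Normalizing constant: 0.37·0.0926002 + 0.63·0.0446175 = 0.0623711.
P(2 | observation) = 0.028109 / 0.0623711 = 0.450674.

0.451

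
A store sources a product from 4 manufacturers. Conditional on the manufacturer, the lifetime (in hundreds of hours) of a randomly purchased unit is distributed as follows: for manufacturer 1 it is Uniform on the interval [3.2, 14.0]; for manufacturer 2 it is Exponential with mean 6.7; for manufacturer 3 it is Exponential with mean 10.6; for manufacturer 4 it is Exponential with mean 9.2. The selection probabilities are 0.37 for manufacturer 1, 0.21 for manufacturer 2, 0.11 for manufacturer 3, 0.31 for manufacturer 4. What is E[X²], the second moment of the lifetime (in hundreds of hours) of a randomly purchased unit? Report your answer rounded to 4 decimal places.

127.0114

For each component E[X²] = Var + (mean)², giving 1: 83.68; 2: 89.78; 3: 224.72; 4: 169.28.
Overall E[X²] = 0.37·83.68 + 0.21·89.78 + 0.11·224.72 + 0.31·169.28 = 127.011.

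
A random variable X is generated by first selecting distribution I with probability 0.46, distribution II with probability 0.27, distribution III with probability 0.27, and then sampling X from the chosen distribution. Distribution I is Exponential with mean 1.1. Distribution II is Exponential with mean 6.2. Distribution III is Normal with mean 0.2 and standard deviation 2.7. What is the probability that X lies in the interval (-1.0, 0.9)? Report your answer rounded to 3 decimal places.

0.367

Conditional on each component, P(-1.0 < X < 0.9): I: 0.558767; II: 0.135117; III: 0.273922.
By total probability, P(-1.0 < X < 0.9) = 0.46·0.558767 + 0.27·0.135117 + 0.27·0.273922 = 0.367473.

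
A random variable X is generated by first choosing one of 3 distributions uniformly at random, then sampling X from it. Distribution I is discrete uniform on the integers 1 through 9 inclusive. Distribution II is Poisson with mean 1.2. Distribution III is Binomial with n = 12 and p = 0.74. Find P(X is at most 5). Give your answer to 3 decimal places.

Conditional on each component, P(X ≤ 5): I: 0.555556; II: 0.9985; III: 0.0177536.
By total probability, P(X ≤ 5) = 0.333333·0.555556 + 0.333333·0.9985 + 0.333333·0.0177536 = 0.523936.

0.524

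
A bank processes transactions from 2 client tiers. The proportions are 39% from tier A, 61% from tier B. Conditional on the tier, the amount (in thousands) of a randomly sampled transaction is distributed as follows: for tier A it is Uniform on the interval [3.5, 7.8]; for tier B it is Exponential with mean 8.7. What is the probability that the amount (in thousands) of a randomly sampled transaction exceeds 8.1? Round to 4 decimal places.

Conditional on each tier, P(X > 8.1): A: 0; B: 0.394146.
By total probability, P(X > 8.1) = 0.39·0 + 0.61·0.394146 = 0.240429.

0.2404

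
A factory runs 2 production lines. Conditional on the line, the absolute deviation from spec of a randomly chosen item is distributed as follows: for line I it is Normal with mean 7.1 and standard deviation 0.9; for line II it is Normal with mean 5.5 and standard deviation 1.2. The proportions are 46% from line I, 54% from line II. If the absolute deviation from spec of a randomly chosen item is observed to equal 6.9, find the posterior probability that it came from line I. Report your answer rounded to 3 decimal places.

Likelihoods f(6.9 | ·): I: 0.432458; II: 0.168332.
Posterior ∝ prior × likelihood. Numerator for I: 0.46·0.432458 = 0.198931.
Normalizing constant: 0.46·0.432458 + 0.54·0.168332 = 0.28983.
P(I | observation) = 0.198931 / 0.28983 = 0.68637.

0.686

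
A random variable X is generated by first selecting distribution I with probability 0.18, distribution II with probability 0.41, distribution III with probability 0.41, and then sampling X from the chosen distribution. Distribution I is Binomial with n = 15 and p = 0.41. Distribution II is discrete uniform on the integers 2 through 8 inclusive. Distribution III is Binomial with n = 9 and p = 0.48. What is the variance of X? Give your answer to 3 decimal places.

Per component, I: μ=6.15, E[X²]=41.451; II: μ=5, E[X²]=29; III: μ=4.32, E[X²]=20.9088.
E[X] = 0.18·6.15 + 0.41·5 + 0.41·4.32 = 4.9282.
E[X²] = 0.18·41.451 + 0.41·29 + 0.41·20.9088 = 27.9238.
Var(X) = E[X²] − (E[X])² = 27.9238 − 24.2872 = 3.63663.

3.637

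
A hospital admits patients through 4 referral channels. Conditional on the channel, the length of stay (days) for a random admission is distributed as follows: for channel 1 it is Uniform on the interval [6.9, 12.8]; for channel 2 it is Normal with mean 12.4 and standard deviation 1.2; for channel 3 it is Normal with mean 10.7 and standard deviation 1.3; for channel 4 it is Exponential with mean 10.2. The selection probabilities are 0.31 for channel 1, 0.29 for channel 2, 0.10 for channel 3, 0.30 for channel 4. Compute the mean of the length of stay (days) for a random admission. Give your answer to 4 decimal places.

10.7795

Component means — 1: 9.85; 2: 12.4; 3: 10.7; 4: 10.2.
E[X] = 0.31·9.85 + 0.29·12.4 + 0.1·10.7 + 0.3·10.2 = 10.7795.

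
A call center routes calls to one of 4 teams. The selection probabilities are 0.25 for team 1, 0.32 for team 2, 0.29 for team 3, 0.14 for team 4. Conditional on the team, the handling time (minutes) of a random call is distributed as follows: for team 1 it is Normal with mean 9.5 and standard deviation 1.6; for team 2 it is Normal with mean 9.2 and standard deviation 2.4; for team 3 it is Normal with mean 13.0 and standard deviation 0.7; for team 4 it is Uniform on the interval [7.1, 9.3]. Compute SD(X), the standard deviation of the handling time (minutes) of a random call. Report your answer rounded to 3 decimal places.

Per component, 1: μ=9.5, E[X²]=92.81; 2: μ=9.2, E[X²]=90.4; 3: μ=13, E[X²]=169.49; 4: μ=8.2, E[X²]=67.6433.
E[X] = 0.25·9.5 + 0.32·9.2 + 0.29·13 + 0.14·8.2 = 10.237.
E[X²] = 0.25·92.81 + 0.32·90.4 + 0.29·169.49 + 0.14·67.6433 = 110.753.
Var(X) = E[X²] − (E[X])² = 110.753 − 104.796 = 5.9565.
SD(X) = √5.9565 = 2.44059.

2.441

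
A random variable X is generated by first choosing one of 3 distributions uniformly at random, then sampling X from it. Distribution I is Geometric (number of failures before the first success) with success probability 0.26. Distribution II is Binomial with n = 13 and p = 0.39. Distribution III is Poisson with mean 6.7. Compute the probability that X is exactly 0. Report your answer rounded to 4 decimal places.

0.0876

Conditional on each component, P(X = 0): I: 0.26; II: 0.00161915; III: 0.00123091.
By total probability, P(X = 0) = 0.333333·0.26 + 0.333333·0.00161915 + 0.333333·0.00123091 = 0.0876167.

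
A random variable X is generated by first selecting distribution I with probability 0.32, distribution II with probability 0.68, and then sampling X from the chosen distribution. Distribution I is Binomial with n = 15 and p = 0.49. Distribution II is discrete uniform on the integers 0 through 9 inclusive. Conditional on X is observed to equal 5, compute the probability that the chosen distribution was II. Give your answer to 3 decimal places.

Likelihoods P(X=5 | ·): I: 0.10098; II: 0.1.
Posterior ∝ prior × likelihood. Numerator for II: 0.68·0.1 = 0.068.
Normalizing constant: 0.32·0.10098 + 0.68·0.1 = 0.100314.
P(II | observation) = 0.068 / 0.100314 = 0.677873.

0.678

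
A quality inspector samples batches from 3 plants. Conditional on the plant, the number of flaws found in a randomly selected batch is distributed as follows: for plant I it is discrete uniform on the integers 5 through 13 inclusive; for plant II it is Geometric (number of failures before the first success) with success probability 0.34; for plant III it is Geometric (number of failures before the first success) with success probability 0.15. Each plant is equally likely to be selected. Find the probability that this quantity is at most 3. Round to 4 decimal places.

Conditional on each plant, P(X ≤ 3): I: 0; II: 0.810253; III: 0.477994.
By total probability, P(X ≤ 3) = 0.333333·0 + 0.333333·0.810253 + 0.333333·0.477994 = 0.429415.

0.4294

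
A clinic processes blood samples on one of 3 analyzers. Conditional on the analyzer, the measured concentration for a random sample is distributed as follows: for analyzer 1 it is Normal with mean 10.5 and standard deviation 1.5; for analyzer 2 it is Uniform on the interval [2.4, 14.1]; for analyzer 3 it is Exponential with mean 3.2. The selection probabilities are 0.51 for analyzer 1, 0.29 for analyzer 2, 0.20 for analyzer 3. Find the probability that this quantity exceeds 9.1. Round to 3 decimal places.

0.556

Conditional on each analyzer, P(X > 9.1): 1: 0.824676; 2: 0.42735; 3: 0.058207.
By total probability, P(X > 9.1) = 0.51·0.824676 + 0.29·0.42735 + 0.2·0.058207 = 0.556158.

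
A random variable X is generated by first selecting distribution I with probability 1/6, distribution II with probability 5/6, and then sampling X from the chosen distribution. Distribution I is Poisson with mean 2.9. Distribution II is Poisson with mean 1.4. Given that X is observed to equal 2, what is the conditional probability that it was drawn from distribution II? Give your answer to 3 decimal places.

Likelihoods P(X=2 | ·): I: 0.231373; II: 0.241665.
Posterior ∝ prior × likelihood. Numerator for II: 0.833333·0.241665 = 0.201388.
Normalizing constant: 0.166667·0.231373 + 0.833333·0.241665 = 0.23995.
P(II | observation) = 0.201388 / 0.23995 = 0.839291.

0.839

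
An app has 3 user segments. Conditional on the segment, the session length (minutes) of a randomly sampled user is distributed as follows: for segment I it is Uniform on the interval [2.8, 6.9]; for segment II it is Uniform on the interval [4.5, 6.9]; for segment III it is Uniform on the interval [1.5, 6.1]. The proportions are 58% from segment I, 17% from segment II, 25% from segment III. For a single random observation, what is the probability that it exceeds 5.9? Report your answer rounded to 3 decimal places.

0.223

Conditional on each segment, P(X > 5.9): I: 0.243902; II: 0.416667; III: 0.0434783.
By total probability, P(X > 5.9) = 0.58·0.243902 + 0.17·0.416667 + 0.25·0.0434783 = 0.223166.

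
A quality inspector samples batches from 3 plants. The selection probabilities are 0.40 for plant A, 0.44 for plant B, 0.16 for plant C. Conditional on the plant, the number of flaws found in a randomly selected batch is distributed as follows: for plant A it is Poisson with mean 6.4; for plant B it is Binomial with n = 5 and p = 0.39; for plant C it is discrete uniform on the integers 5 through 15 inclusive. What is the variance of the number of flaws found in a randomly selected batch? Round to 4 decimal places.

Per component, A: μ=6.4, E[X²]=47.36; B: μ=1.95, E[X²]=4.992; C: μ=10, E[X²]=110.
E[X] = 0.4·6.4 + 0.44·1.95 + 0.16·10 = 5.018.
E[X²] = 0.4·47.36 + 0.44·4.992 + 0.16·110 = 38.7405.
Var(X) = E[X²] − (E[X])² = 38.7405 − 25.1803 = 13.5602.

13.5602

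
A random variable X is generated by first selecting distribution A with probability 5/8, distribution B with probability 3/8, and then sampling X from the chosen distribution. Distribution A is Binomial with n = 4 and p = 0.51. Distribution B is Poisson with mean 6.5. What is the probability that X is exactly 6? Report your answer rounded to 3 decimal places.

0.059

Conditional on each component, P(X = 6): A: 0; B: 0.157483.
By total probability, P(X = 6) = 0.625·0 + 0.375·0.157483 = 0.0590561.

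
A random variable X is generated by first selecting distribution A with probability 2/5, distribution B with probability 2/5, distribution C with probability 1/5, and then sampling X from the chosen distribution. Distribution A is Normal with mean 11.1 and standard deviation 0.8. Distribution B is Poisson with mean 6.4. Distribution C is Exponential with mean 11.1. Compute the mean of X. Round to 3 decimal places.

9.220

Component means — A: 11.1; B: 6.4; C: 11.1.
E[X] = 0.4·11.1 + 0.4·6.4 + 0.2·11.1 = 9.22.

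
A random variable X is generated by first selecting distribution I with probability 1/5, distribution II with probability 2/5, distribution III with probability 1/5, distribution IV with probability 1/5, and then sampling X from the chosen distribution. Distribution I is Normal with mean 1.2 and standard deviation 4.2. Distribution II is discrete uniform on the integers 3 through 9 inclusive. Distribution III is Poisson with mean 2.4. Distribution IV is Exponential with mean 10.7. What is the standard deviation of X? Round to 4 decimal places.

Per component, I: μ=1.2, E[X²]=19.08; II: μ=6, E[X²]=40; III: μ=2.4, E[X²]=8.16; IV: μ=10.7, E[X²]=228.98.
E[X] = 0.2·1.2 + 0.4·6 + 0.2·2.4 + 0.2·10.7 = 5.26.
E[X²] = 0.2·19.08 + 0.4·40 + 0.2·8.16 + 0.2·228.98 = 67.244.
Var(X) = E[X²] − (E[X])² = 67.244 − 27.6676 = 39.5764.
SD(X) = √39.5764 = 6.29098.

6.2910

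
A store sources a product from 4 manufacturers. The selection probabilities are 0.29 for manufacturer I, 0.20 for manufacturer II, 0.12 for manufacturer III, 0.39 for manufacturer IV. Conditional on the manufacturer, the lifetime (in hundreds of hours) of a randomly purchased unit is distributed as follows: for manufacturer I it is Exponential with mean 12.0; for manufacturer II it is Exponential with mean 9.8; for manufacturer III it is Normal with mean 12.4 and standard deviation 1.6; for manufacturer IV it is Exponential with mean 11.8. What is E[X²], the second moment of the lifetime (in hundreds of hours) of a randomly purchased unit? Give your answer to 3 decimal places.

249.302

For each component E[X²] = Var + (mean)², giving I: 288; II: 192.08; III: 156.32; IV: 278.48.
Overall E[X²] = 0.29·288 + 0.2·192.08 + 0.12·156.32 + 0.39·278.48 = 249.302.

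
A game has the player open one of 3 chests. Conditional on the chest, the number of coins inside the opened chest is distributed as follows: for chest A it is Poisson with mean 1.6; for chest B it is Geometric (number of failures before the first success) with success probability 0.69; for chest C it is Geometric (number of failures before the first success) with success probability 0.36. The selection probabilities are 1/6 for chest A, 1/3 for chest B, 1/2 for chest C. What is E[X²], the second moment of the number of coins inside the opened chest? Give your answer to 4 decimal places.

For each component E[X²] = Var + (mean)², giving A: 4.16; B: 0.852972; C: 8.09877.
Overall E[X²] = 0.166667·4.16 + 0.333333·0.852972 + 0.5·8.09877 = 5.02704.

5.0270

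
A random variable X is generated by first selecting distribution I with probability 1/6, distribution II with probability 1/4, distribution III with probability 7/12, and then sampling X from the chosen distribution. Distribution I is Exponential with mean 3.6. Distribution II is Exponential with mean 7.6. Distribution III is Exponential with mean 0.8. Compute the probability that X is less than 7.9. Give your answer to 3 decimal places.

0.893

Conditional on each component, P(X < 7.9): I: 0.88858; II: 0.646359; III: 0.999949.
By total probability, P(X < 7.9) = 0.166667·0.88858 + 0.25·0.646359 + 0.583333·0.999949 = 0.89299.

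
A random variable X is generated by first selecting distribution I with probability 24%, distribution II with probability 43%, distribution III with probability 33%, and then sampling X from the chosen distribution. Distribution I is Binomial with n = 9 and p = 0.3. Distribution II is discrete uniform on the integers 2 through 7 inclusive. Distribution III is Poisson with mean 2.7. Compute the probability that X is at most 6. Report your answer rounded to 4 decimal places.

Conditional on each component, P(X ≤ 6): I: 0.995709; II: 0.833333; III: 0.979431.
By total probability, P(X ≤ 6) = 0.24·0.995709 + 0.43·0.833333 + 0.33·0.979431 = 0.920516.

0.9205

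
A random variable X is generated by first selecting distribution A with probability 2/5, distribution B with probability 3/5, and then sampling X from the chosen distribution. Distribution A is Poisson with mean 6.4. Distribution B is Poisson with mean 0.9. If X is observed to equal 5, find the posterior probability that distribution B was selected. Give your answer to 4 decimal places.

0.0198

Likelihoods P(X=5 | ·): A: 0.148674; B: 0.00200063.
Posterior ∝ prior × likelihood. Numerator for B: 0.6·0.00200063 = 0.00120038.
Normalizing constant: 0.4·0.148674 + 0.6·0.00200063 = 0.0606698.
P(B | observation) = 0.00120038 / 0.0606698 = 0.0197854.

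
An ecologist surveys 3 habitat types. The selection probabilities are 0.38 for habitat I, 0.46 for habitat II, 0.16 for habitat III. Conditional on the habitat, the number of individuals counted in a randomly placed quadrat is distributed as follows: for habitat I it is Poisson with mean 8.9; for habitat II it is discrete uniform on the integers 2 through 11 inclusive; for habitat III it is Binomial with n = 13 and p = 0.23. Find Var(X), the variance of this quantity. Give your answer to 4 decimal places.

11.5826

Per component, I: μ=8.9, E[X²]=88.11; II: μ=6.5, E[X²]=50.5; III: μ=2.99, E[X²]=11.2424.
E[X] = 0.38·8.9 + 0.46·6.5 + 0.16·2.99 = 6.8504.
E[X²] = 0.38·88.11 + 0.46·50.5 + 0.16·11.2424 = 58.5106.
Var(X) = E[X²] − (E[X])² = 58.5106 − 46.928 = 11.5826.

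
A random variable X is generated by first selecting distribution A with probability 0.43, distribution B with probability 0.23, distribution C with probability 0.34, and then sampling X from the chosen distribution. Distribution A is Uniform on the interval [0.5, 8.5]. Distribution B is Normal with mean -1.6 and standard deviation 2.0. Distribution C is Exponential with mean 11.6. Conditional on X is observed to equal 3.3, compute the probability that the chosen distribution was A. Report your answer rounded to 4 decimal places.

0.6884

Likelihoods f(3.3 | ·): A: 0.125; B: 0.00991868; C: 0.0648624.
Posterior ∝ prior × likelihood. Numerator for A: 0.43·0.125 = 0.05375.
Normalizing constant: 0.43·0.125 + 0.23·0.00991868 + 0.34·0.0648624 = 0.0780845.
P(A | observation) = 0.05375 / 0.0780845 = 0.688357.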